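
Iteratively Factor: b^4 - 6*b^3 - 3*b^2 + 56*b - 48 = (b - 4)*(b^3 - 2*b^2 - 11*b + 12) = (b - 4)^2*(b^2 + 2*b - 3) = (b - 4)^2*(b + 3)*(b - 1)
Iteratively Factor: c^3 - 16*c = (c)*(c^2 - 16) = c*(c - 4)*(c + 4)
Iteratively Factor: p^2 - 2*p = (p)*(p - 2)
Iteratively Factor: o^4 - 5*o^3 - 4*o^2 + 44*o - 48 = (o - 2)*(o^3 - 3*o^2 - 10*o + 24) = (o - 2)^2*(o^2 - o - 12) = (o - 2)^2*(o + 3)*(o - 4)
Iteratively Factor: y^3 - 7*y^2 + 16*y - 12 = (y - 3)*(y^2 - 4*y + 4) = (y - 3)*(y - 2)*(y - 2)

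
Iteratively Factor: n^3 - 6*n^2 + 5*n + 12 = (n + 1)*(n^2 - 7*n + 12) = (n - 3)*(n + 1)*(n - 4)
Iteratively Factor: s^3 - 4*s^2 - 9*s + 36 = (s - 4)*(s^2 - 9) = (s - 4)*(s + 3)*(s - 3)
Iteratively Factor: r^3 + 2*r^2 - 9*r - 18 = (r - 3)*(r^2 + 5*r + 6) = (r - 3)*(r + 3)*(r + 2)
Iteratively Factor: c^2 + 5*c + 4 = (c + 1)*(c + 4)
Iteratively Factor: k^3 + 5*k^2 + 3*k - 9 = (k + 3)*(k^2 + 2*k - 3) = (k + 3)^2*(k - 1)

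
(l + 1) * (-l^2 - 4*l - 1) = -l^3 - 5*l^2 - 5*l - 1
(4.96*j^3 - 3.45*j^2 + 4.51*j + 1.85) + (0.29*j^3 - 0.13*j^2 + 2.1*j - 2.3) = 5.25*j^3 - 3.58*j^2 + 6.61*j - 0.45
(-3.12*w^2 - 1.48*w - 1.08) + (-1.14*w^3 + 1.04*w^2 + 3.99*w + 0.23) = -1.14*w^3 - 2.08*w^2 + 2.51*w - 0.85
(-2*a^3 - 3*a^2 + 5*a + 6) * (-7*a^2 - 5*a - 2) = 14*a^5 + 31*a^4 - 16*a^3 - 61*a^2 - 40*a - 12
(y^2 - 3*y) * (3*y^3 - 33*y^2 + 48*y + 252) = 3*y^5 - 42*y^4 + 147*y^3 + 108*y^2 - 756*y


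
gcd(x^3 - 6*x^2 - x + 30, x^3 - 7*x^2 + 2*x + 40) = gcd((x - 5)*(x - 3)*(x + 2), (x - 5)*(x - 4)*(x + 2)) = x^2 - 3*x - 10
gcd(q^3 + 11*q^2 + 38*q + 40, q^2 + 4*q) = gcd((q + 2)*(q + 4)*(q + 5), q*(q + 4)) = q + 4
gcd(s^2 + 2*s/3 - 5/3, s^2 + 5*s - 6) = s - 1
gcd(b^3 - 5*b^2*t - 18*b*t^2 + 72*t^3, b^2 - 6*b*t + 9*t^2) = -b + 3*t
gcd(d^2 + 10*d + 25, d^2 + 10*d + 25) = d^2 + 10*d + 25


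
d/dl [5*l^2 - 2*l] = 10*l - 2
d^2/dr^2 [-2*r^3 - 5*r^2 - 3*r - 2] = -12*r - 10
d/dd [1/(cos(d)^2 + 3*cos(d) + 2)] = (2*cos(d) + 3)*sin(d)/(cos(d)^2 + 3*cos(d) + 2)^2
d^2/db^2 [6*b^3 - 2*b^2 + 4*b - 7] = 36*b - 4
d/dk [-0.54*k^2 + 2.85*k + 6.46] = 2.85 - 1.08*k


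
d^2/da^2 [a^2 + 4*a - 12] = 2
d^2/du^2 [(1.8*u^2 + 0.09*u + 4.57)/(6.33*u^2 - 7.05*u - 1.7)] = (167.867802*u^3 + 1214.908038*u^2 - 1217.84769*u + 560.88309)/(253.636137*u^6 - 847.457235*u^5 + 739.499085*u^4 + 104.787675*u^3 - 198.60165*u^2 - 61.1235*u - 4.913)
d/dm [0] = 0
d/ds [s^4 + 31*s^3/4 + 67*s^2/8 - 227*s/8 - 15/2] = 4*s^3 + 93*s^2/4 + 67*s/4 - 227/8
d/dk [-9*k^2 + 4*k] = 4 - 18*k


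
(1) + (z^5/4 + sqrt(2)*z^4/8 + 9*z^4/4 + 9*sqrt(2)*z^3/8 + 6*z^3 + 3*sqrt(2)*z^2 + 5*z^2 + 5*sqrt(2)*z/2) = z^5/4 + sqrt(2)*z^4/8 + 9*z^4/4 + 9*sqrt(2)*z^3/8 + 6*z^3 + 3*sqrt(2)*z^2 + 5*z^2 + 5*sqrt(2)*z/2 + 1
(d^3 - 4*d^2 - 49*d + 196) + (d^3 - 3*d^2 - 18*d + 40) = 2*d^3 - 7*d^2 - 67*d + 236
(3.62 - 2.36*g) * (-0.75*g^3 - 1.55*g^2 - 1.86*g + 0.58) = 1.77*g^4 + 0.943*g^3 - 1.2214*g^2 - 8.102*g + 2.0996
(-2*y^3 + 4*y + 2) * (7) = -14*y^3 + 28*y + 14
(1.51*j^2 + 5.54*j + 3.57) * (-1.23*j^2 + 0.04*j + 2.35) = -1.8573*j^4 - 6.7538*j^3 - 0.621*j^2 + 13.1618*j + 8.3895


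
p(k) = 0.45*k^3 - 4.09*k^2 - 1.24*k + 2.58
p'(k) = 1.35*k^2 - 8.18*k - 1.24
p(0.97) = -2.06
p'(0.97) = -7.90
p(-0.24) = 2.64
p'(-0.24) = 0.80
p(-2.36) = -23.19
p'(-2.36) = 25.58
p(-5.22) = -166.40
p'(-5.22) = 78.24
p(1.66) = -8.69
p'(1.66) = -11.10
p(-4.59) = -121.41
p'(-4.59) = 64.75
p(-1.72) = -9.68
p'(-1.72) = 16.82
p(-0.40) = 2.39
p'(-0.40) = 2.25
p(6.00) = -54.90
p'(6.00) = -1.72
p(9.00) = -11.82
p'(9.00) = 34.49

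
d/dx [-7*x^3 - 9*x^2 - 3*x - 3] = -21*x^2 - 18*x - 3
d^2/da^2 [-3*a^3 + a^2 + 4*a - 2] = 2 - 18*a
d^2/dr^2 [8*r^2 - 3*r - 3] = 16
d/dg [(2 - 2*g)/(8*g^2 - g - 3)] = 2*(-8*g^2 + g + (g - 1)*(16*g - 1) + 3)/(-8*g^2 + g + 3)^2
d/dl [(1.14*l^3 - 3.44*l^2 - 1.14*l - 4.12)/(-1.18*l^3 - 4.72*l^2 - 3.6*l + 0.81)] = (-9.44*l^4 - 10.8984*l^3 - 4.8114*l^2 - 44.4656*l - 15.7554)/(1.3924*l^6 + 11.1392*l^5 + 30.7744*l^4 + 32.0724*l^3 + 5.3136*l^2 - 5.832*l + 0.6561)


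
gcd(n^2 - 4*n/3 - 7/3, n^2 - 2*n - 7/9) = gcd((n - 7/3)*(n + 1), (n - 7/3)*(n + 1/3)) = n - 7/3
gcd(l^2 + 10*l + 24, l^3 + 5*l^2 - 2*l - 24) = l + 4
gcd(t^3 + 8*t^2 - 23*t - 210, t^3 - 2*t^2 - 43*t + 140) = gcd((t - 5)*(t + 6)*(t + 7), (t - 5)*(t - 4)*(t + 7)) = t^2 + 2*t - 35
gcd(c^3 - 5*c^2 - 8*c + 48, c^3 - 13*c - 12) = c^2 - c - 12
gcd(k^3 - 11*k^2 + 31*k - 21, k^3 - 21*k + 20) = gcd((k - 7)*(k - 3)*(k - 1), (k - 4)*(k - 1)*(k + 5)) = k - 1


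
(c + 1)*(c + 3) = c^2 + 4*c + 3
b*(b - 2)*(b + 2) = b^3 - 4*b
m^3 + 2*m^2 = m^2*(m + 2)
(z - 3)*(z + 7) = z^2 + 4*z - 21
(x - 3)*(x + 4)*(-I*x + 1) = -I*x^3 + x^2 - I*x^2 + x + 12*I*x - 12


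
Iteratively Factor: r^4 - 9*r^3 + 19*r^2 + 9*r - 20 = (r - 4)*(r^3 - 5*r^2 - r + 5) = (r - 4)*(r + 1)*(r^2 - 6*r + 5) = (r - 4)*(r - 1)*(r + 1)*(r - 5)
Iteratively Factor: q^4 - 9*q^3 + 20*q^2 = (q)*(q^3 - 9*q^2 + 20*q) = q*(q - 5)*(q^2 - 4*q) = q^2*(q - 5)*(q - 4)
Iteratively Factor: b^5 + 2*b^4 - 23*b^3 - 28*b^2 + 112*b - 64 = (b - 4)*(b^4 + 6*b^3 + b^2 - 24*b + 16) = (b - 4)*(b - 1)*(b^3 + 7*b^2 + 8*b - 16) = (b - 4)*(b - 1)*(b + 4)*(b^2 + 3*b - 4) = (b - 4)*(b - 1)*(b + 4)^2*(b - 1)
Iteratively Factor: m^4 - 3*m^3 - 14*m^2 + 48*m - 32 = (m - 2)*(m^3 - m^2 - 16*m + 16) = (m - 2)*(m - 1)*(m^2 - 16) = (m - 4)*(m - 2)*(m - 1)*(m + 4)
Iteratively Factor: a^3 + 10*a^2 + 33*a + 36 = (a + 4)*(a^2 + 6*a + 9) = (a + 3)*(a + 4)*(a + 3)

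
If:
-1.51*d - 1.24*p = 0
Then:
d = -0.821192052980132*p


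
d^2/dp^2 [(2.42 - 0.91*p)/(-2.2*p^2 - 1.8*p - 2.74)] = ((7.372 - 12.012*p)*(2.2*p^2 + 1.8*p + 2.74) + (0.91*p - 2.42)*(4.4*p + 1.8)*(8.8*p + 3.6))/(2.2*p^2 + 1.8*p + 2.74)^3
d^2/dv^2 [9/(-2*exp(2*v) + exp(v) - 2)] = 9*(-2*(4*exp(v) - 1)^2*exp(v) + (8*exp(v) - 1)*(2*exp(2*v) - exp(v) + 2))*exp(v)/(2*exp(2*v) - exp(v) + 2)^3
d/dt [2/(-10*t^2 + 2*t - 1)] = 4*(10*t - 1)/(10*t^2 - 2*t + 1)^2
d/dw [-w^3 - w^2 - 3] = w*(-3*w - 2)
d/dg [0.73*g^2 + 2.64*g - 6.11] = 1.46*g + 2.64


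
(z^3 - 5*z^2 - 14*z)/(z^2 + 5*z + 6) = z*(z - 7)/(z + 3)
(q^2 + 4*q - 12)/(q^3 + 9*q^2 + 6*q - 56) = (q + 6)/(q^2 + 11*q + 28)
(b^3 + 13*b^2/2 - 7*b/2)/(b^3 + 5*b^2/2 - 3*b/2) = (b + 7)/(b + 3)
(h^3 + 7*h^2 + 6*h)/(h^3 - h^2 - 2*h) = (h + 6)/(h - 2)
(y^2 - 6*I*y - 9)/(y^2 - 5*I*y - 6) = (y - 3*I)/(y - 2*I)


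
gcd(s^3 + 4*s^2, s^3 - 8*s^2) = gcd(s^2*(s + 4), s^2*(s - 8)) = s^2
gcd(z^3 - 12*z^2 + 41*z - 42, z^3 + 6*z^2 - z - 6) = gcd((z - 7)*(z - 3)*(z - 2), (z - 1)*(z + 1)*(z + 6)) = 1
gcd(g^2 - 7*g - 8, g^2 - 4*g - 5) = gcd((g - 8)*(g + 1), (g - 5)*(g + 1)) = g + 1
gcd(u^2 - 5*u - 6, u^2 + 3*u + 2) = u + 1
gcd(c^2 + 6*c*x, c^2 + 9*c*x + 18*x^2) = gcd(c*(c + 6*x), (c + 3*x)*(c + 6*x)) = c + 6*x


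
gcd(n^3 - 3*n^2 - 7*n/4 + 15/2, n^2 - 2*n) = n - 2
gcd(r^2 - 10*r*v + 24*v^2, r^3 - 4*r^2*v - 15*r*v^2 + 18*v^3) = r - 6*v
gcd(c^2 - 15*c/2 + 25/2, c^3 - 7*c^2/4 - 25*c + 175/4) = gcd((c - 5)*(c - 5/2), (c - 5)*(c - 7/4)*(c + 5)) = c - 5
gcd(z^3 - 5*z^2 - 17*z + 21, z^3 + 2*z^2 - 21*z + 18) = z - 1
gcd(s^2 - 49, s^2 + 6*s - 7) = s + 7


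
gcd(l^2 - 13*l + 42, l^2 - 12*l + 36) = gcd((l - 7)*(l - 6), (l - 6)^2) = l - 6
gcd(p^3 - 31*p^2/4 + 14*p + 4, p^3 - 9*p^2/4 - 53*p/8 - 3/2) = p^2 - 15*p/4 - 1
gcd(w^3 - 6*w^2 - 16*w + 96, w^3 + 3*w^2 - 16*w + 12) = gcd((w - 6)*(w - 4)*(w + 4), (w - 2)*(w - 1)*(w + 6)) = 1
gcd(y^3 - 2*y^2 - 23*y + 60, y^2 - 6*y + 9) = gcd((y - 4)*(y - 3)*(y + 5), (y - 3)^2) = y - 3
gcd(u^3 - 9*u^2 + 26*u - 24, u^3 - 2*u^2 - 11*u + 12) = u - 4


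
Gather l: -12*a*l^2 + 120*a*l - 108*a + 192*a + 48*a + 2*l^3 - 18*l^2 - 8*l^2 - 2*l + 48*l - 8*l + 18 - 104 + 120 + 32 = 132*a + 2*l^3 + l^2*(-12*a - 26) + l*(120*a + 38) + 66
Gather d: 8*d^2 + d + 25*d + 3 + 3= 8*d^2 + 26*d + 6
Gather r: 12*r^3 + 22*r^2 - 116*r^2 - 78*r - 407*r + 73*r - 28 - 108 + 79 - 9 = 12*r^3 - 94*r^2 - 412*r - 66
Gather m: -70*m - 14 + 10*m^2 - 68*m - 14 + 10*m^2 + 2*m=20*m^2 - 136*m - 28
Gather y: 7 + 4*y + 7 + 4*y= 8*y + 14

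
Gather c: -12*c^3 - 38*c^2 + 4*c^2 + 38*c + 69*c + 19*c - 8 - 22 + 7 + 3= -12*c^3 - 34*c^2 + 126*c - 20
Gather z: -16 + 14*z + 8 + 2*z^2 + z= 2*z^2 + 15*z - 8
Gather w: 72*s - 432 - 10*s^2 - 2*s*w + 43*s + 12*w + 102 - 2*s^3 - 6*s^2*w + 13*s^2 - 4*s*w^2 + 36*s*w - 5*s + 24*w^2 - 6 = -2*s^3 + 3*s^2 + 110*s + w^2*(24 - 4*s) + w*(-6*s^2 + 34*s + 12) - 336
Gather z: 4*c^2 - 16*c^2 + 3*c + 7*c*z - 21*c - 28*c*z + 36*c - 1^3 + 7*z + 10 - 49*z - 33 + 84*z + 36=-12*c^2 + 18*c + z*(42 - 21*c) + 12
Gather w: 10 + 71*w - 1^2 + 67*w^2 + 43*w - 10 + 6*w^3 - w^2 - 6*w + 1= 6*w^3 + 66*w^2 + 108*w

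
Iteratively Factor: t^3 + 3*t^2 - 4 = (t - 1)*(t^2 + 4*t + 4) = (t - 1)*(t + 2)*(t + 2)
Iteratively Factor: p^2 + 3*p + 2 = (p + 1)*(p + 2)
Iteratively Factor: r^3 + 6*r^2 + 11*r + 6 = (r + 3)*(r^2 + 3*r + 2) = (r + 1)*(r + 3)*(r + 2)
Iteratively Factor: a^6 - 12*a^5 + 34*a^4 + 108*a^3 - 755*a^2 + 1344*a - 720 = (a - 3)*(a^5 - 9*a^4 + 7*a^3 + 129*a^2 - 368*a + 240) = (a - 5)*(a - 3)*(a^4 - 4*a^3 - 13*a^2 + 64*a - 48) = (a - 5)*(a - 3)^2*(a^3 - a^2 - 16*a + 16) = (a - 5)*(a - 4)*(a - 3)^2*(a^2 + 3*a - 4) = (a - 5)*(a - 4)*(a - 3)^2*(a - 1)*(a + 4)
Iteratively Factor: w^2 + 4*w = (w)*(w + 4)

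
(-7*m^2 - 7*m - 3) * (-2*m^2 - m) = 14*m^4 + 21*m^3 + 13*m^2 + 3*m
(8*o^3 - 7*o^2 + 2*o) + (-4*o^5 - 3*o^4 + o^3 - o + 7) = -4*o^5 - 3*o^4 + 9*o^3 - 7*o^2 + o + 7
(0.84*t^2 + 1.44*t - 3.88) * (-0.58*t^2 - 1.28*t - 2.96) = -0.4872*t^4 - 1.9104*t^3 - 2.0792*t^2 + 0.704000000000001*t + 11.4848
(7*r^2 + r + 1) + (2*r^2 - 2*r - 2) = 9*r^2 - r - 1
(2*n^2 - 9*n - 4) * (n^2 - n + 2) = 2*n^4 - 11*n^3 + 9*n^2 - 14*n - 8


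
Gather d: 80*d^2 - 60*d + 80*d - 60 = 80*d^2 + 20*d - 60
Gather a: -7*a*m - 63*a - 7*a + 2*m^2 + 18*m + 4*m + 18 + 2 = a*(-7*m - 70) + 2*m^2 + 22*m + 20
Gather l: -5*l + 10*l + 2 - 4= 5*l - 2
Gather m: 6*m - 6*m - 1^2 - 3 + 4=0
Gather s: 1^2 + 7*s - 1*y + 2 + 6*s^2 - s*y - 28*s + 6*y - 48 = 6*s^2 + s*(-y - 21) + 5*y - 45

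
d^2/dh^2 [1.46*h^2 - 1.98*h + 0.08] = 2.92000000000000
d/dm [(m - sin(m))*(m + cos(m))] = -sqrt(2)*m*sin(m + pi/4) + 2*m - cos(2*m) + sqrt(2)*cos(m + pi/4)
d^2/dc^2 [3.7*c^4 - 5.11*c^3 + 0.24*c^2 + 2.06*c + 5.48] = 44.4*c^2 - 30.66*c + 0.48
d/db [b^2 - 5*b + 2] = 2*b - 5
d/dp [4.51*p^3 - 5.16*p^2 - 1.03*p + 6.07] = 13.53*p^2 - 10.32*p - 1.03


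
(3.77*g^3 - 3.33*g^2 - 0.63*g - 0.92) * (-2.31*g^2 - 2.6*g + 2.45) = -8.7087*g^5 - 2.1097*g^4 + 19.3498*g^3 - 4.3953*g^2 + 0.8485*g - 2.254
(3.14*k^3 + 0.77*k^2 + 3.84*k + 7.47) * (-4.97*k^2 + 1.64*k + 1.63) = -15.6058*k^5 + 1.3227*k^4 - 12.7038*k^3 - 29.5732*k^2 + 18.51*k + 12.1761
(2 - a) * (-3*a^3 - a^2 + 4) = 3*a^4 - 5*a^3 - 2*a^2 - 4*a + 8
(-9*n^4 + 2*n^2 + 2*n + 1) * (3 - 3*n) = 27*n^5 - 27*n^4 - 6*n^3 + 3*n + 3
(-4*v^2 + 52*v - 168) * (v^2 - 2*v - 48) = -4*v^4 + 60*v^3 - 80*v^2 - 2160*v + 8064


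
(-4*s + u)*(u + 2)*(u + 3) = -4*s*u^2 - 20*s*u - 24*s + u^3 + 5*u^2 + 6*u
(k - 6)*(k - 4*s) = k^2 - 4*k*s - 6*k + 24*s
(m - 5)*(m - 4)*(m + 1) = m^3 - 8*m^2 + 11*m + 20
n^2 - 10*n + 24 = (n - 6)*(n - 4)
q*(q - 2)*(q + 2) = q^3 - 4*q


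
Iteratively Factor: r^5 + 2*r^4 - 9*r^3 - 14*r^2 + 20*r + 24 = (r - 2)*(r^4 + 4*r^3 - r^2 - 16*r - 12) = (r - 2)*(r + 1)*(r^3 + 3*r^2 - 4*r - 12) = (r - 2)*(r + 1)*(r + 3)*(r^2 - 4) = (r - 2)*(r + 1)*(r + 2)*(r + 3)*(r - 2)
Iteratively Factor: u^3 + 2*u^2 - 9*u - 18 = (u + 2)*(u^2 - 9) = (u + 2)*(u + 3)*(u - 3)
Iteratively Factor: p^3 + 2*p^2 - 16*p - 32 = (p - 4)*(p^2 + 6*p + 8) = (p - 4)*(p + 2)*(p + 4)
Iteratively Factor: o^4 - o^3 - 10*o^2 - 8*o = (o - 4)*(o^3 + 3*o^2 + 2*o) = (o - 4)*(o + 2)*(o^2 + o) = (o - 4)*(o + 1)*(o + 2)*(o)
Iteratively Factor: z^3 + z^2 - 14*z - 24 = (z - 4)*(z^2 + 5*z + 6) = (z - 4)*(z + 3)*(z + 2)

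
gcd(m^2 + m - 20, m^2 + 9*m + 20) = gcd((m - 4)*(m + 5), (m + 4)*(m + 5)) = m + 5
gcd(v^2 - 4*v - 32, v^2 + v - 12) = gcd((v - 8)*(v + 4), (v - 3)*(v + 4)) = v + 4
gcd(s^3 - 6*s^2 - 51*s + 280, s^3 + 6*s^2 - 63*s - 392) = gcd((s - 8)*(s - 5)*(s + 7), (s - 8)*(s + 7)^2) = s^2 - s - 56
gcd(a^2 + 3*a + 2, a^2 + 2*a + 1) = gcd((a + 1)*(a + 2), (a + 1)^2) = a + 1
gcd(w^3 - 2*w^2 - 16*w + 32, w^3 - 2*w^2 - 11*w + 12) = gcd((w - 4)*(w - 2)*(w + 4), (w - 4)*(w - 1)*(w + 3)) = w - 4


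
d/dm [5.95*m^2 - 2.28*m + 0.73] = 11.9*m - 2.28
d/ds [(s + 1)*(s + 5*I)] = 2*s + 1 + 5*I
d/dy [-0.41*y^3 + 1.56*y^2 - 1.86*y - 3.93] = -1.23*y^2 + 3.12*y - 1.86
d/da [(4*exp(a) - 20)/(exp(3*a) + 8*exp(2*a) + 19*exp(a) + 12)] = 4*(-(exp(a) - 5)*(3*exp(2*a) + 16*exp(a) + 19) + exp(3*a) + 8*exp(2*a) + 19*exp(a) + 12)*exp(a)/(exp(3*a) + 8*exp(2*a) + 19*exp(a) + 12)^2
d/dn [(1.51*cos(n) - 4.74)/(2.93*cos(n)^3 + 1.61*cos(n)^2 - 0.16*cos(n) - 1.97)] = (8.8486*cos(n)^3 - 39.2335*cos(n)^2 - 15.2628*cos(n) + 3.7331)*sin(n)/(8.5849*cos(n)^6 + 9.4346*cos(n)^5 + 1.6545*cos(n)^4 - 12.0594*cos(n)^3 - 6.3178*cos(n)^2 + 0.6304*cos(n) + 3.8809)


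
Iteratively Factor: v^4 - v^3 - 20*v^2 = (v - 5)*(v^3 + 4*v^2) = v*(v - 5)*(v^2 + 4*v) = v*(v - 5)*(v + 4)*(v)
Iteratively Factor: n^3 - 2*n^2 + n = (n)*(n^2 - 2*n + 1) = n*(n - 1)*(n - 1)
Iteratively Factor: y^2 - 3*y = (y)*(y - 3)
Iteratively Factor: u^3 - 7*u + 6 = (u - 2)*(u^2 + 2*u - 3) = (u - 2)*(u + 3)*(u - 1)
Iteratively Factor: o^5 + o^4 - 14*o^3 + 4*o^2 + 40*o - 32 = (o - 1)*(o^4 + 2*o^3 - 12*o^2 - 8*o + 32) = (o - 2)*(o - 1)*(o^3 + 4*o^2 - 4*o - 16) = (o - 2)*(o - 1)*(o + 4)*(o^2 - 4) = (o - 2)^2*(o - 1)*(o + 4)*(o + 2)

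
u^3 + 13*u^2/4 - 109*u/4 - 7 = (u - 4)*(u + 1/4)*(u + 7)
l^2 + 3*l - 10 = (l - 2)*(l + 5)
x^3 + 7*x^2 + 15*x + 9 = (x + 1)*(x + 3)^2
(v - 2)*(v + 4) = v^2 + 2*v - 8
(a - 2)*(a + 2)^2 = a^3 + 2*a^2 - 4*a - 8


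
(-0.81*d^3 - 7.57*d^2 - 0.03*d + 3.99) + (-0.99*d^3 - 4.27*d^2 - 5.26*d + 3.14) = -1.8*d^3 - 11.84*d^2 - 5.29*d + 7.13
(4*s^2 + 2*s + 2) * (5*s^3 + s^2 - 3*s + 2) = 20*s^5 + 14*s^4 + 4*s^2 - 2*s + 4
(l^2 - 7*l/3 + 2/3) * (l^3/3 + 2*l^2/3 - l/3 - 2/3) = l^5/3 - l^4/9 - 5*l^3/3 + 5*l^2/9 + 4*l/3 - 4/9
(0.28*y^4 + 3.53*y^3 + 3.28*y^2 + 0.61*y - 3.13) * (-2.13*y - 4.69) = -0.5964*y^5 - 8.8321*y^4 - 23.5421*y^3 - 16.6825*y^2 + 3.806*y + 14.6797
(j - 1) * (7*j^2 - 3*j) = 7*j^3 - 10*j^2 + 3*j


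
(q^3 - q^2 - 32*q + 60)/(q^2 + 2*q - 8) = (q^2 + q - 30)/(q + 4)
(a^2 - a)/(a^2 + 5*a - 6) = a/(a + 6)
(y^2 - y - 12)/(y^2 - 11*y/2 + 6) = 2*(y + 3)/(2*y - 3)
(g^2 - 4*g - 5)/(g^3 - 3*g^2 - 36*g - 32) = (g - 5)/(g^2 - 4*g - 32)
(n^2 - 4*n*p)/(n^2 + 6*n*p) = (n - 4*p)/(n + 6*p)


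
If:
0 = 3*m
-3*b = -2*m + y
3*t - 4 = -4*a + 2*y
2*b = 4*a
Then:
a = -y/6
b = -y/3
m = 0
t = 8*y/9 + 4/3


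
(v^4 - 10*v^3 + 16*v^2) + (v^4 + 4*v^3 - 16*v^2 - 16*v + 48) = 2*v^4 - 6*v^3 - 16*v + 48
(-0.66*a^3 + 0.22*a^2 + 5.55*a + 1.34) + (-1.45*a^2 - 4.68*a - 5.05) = -0.66*a^3 - 1.23*a^2 + 0.87*a - 3.71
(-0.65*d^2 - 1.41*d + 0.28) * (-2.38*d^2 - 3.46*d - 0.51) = 1.547*d^4 + 5.6048*d^3 + 4.5437*d^2 - 0.2497*d - 0.1428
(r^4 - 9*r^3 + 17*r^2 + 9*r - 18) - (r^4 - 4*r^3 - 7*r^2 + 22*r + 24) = -5*r^3 + 24*r^2 - 13*r - 42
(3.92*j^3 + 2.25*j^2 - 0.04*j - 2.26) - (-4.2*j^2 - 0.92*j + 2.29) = 3.92*j^3 + 6.45*j^2 + 0.88*j - 4.55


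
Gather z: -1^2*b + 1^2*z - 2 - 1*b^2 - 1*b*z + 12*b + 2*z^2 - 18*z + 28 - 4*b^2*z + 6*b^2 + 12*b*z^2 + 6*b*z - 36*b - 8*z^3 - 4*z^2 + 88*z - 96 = 5*b^2 - 25*b - 8*z^3 + z^2*(12*b - 2) + z*(-4*b^2 + 5*b + 71) - 70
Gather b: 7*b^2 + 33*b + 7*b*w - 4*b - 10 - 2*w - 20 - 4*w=7*b^2 + b*(7*w + 29) - 6*w - 30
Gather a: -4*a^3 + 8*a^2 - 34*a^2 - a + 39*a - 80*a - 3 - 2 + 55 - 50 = -4*a^3 - 26*a^2 - 42*a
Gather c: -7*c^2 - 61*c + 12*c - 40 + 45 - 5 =-7*c^2 - 49*c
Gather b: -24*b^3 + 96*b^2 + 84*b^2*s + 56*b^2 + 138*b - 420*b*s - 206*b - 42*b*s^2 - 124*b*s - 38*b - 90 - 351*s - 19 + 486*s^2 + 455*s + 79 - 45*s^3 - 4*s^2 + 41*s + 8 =-24*b^3 + b^2*(84*s + 152) + b*(-42*s^2 - 544*s - 106) - 45*s^3 + 482*s^2 + 145*s - 22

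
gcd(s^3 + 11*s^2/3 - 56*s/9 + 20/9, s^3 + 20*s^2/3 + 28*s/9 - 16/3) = s - 2/3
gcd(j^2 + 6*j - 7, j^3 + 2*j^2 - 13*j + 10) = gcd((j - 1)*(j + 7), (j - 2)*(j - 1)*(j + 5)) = j - 1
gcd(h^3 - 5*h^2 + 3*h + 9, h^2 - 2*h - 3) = h^2 - 2*h - 3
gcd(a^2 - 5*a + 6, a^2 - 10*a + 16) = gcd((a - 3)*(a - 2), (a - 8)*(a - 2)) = a - 2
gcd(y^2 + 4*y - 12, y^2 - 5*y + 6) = y - 2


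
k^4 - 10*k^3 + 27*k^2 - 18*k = k*(k - 6)*(k - 3)*(k - 1)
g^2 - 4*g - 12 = (g - 6)*(g + 2)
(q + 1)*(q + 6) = q^2 + 7*q + 6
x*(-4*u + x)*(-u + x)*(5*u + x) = 20*u^3*x - 21*u^2*x^2 + x^4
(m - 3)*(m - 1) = m^2 - 4*m + 3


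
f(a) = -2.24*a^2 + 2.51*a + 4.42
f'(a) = 2.51 - 4.48*a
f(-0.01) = 4.39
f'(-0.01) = 2.55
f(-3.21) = -26.72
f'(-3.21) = 16.89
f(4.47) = -29.12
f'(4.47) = -17.52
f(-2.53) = -16.27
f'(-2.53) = 13.84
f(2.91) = -7.24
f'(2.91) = -10.53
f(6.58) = -76.05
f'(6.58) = -26.97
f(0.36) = 5.03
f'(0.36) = 0.90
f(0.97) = 4.75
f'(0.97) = -1.84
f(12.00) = -288.02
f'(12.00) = -51.25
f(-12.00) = -348.26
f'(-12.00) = 56.27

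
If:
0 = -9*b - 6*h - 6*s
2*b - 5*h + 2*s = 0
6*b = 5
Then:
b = 5/6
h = -5/42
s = -95/84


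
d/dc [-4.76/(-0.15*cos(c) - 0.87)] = 0.714*sin(c)/(0.15*cos(c) + 0.87)^2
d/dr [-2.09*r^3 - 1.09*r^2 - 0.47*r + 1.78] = -6.27*r^2 - 2.18*r - 0.47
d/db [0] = 0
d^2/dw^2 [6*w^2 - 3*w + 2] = 12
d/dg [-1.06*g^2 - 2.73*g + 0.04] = -2.12*g - 2.73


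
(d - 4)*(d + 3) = d^2 - d - 12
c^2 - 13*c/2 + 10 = (c - 4)*(c - 5/2)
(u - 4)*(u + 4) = u^2 - 16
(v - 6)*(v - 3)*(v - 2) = v^3 - 11*v^2 + 36*v - 36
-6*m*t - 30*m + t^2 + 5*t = (-6*m + t)*(t + 5)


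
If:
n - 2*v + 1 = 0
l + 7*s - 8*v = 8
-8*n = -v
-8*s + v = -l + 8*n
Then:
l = 1472/225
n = 1/15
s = 184/225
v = 8/15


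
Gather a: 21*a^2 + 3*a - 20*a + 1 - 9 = 21*a^2 - 17*a - 8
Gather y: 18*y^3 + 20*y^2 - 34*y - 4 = 18*y^3 + 20*y^2 - 34*y - 4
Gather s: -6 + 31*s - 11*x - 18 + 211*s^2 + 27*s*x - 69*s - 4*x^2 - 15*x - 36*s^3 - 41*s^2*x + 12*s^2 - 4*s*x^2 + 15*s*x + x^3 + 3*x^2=-36*s^3 + s^2*(223 - 41*x) + s*(-4*x^2 + 42*x - 38) + x^3 - x^2 - 26*x - 24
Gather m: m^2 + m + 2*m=m^2 + 3*m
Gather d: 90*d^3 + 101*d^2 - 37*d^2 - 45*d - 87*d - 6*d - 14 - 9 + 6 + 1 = 90*d^3 + 64*d^2 - 138*d - 16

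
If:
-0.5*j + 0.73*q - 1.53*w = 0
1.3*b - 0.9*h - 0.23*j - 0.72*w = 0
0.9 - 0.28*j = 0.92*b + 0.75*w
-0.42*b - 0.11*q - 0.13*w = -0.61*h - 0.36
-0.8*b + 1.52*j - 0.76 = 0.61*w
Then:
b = 0.39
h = 0.02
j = 0.87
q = 1.43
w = 0.40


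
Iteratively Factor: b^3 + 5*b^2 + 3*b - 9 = (b + 3)*(b^2 + 2*b - 3) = (b + 3)^2*(b - 1)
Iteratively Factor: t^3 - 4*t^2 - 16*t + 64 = (t + 4)*(t^2 - 8*t + 16) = (t - 4)*(t + 4)*(t - 4)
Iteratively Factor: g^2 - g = (g - 1)*(g)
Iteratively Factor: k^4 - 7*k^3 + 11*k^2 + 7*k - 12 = (k - 3)*(k^3 - 4*k^2 - k + 4) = (k - 4)*(k - 3)*(k^2 - 1) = (k - 4)*(k - 3)*(k - 1)*(k + 1)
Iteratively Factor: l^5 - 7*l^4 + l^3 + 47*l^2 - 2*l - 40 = (l - 1)*(l^4 - 6*l^3 - 5*l^2 + 42*l + 40) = (l - 1)*(l + 1)*(l^3 - 7*l^2 + 2*l + 40) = (l - 1)*(l + 1)*(l + 2)*(l^2 - 9*l + 20) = (l - 4)*(l - 1)*(l + 1)*(l + 2)*(l - 5)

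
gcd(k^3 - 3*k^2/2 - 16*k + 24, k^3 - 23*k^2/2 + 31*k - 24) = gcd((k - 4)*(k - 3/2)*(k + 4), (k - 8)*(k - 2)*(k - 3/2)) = k - 3/2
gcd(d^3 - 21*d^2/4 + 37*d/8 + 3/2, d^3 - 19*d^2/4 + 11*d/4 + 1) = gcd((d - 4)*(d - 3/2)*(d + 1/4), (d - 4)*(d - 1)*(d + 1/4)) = d^2 - 15*d/4 - 1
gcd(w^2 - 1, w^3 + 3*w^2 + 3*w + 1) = w + 1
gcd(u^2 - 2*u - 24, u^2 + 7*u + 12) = u + 4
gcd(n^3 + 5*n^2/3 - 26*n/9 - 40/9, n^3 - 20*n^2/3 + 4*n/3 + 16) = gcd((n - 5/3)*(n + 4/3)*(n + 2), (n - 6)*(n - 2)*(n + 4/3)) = n + 4/3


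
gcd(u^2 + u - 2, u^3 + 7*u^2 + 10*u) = u + 2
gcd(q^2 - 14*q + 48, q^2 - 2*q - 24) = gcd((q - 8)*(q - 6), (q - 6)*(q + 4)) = q - 6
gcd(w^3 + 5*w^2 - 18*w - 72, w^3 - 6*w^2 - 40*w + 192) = w^2 + 2*w - 24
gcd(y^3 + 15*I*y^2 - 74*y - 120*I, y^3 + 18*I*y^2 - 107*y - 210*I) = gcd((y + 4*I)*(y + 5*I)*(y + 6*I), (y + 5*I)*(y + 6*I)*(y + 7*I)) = y^2 + 11*I*y - 30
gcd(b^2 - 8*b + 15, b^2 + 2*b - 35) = b - 5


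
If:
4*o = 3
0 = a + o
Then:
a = -3/4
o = 3/4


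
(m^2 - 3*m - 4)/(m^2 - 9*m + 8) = (m^2 - 3*m - 4)/(m^2 - 9*m + 8)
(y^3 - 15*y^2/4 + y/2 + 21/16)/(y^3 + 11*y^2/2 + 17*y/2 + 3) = (8*y^2 - 34*y + 21)/(8*(y^2 + 5*y + 6))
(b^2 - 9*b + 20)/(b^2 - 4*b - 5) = (b - 4)/(b + 1)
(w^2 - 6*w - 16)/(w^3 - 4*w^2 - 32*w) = (w + 2)/(w*(w + 4))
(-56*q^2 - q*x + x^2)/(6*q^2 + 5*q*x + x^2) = (-56*q^2 - q*x + x^2)/(6*q^2 + 5*q*x + x^2)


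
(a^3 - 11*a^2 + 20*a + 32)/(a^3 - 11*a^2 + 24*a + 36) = (a^2 - 12*a + 32)/(a^2 - 12*a + 36)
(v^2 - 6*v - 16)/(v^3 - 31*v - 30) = (-v^2 + 6*v + 16)/(-v^3 + 31*v + 30)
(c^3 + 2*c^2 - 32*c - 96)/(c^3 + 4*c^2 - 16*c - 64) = (c - 6)/(c - 4)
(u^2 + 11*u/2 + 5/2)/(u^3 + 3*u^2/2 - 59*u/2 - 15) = (u + 5)/(u^2 + u - 30)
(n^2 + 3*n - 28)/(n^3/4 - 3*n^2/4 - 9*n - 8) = 4*(-n^2 - 3*n + 28)/(-n^3 + 3*n^2 + 36*n + 32)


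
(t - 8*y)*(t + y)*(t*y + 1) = t^3*y - 7*t^2*y^2 + t^2 - 8*t*y^3 - 7*t*y - 8*y^2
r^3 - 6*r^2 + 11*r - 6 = (r - 3)*(r - 2)*(r - 1)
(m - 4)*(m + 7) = m^2 + 3*m - 28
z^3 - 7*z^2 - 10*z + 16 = (z - 8)*(z - 1)*(z + 2)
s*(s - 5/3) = s^2 - 5*s/3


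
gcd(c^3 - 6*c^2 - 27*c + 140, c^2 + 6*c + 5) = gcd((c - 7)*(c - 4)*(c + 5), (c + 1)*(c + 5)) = c + 5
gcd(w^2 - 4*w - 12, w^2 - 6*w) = w - 6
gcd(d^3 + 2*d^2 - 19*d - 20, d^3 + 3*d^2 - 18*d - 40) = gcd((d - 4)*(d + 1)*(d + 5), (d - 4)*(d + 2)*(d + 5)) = d^2 + d - 20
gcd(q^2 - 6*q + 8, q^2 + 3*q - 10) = q - 2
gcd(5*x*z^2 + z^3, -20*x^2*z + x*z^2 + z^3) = 5*x*z + z^2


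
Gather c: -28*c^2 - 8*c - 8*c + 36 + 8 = -28*c^2 - 16*c + 44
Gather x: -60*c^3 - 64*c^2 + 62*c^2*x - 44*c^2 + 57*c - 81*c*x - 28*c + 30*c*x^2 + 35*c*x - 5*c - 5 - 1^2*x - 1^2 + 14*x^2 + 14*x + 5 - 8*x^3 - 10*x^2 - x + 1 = -60*c^3 - 108*c^2 + 24*c - 8*x^3 + x^2*(30*c + 4) + x*(62*c^2 - 46*c + 12)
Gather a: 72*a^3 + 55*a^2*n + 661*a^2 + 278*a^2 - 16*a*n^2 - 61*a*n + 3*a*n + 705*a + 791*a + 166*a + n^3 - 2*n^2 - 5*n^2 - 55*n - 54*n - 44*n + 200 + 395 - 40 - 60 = 72*a^3 + a^2*(55*n + 939) + a*(-16*n^2 - 58*n + 1662) + n^3 - 7*n^2 - 153*n + 495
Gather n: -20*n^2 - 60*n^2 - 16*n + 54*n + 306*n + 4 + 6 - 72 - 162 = -80*n^2 + 344*n - 224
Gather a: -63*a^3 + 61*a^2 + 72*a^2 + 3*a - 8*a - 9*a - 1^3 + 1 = -63*a^3 + 133*a^2 - 14*a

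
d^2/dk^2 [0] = 0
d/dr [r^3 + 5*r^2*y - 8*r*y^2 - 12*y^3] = 3*r^2 + 10*r*y - 8*y^2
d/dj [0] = 0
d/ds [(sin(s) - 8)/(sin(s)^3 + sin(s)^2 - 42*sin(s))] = (-2*sin(s)^3 + 23*sin(s)^2 + 16*sin(s) - 336)*cos(s)/((sin(s)^2 + sin(s) - 42)^2*sin(s)^2)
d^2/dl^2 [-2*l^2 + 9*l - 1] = -4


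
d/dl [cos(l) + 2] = -sin(l)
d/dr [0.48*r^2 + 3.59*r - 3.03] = 0.96*r + 3.59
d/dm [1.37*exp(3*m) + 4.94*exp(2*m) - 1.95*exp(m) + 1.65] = (4.11*exp(2*m) + 9.88*exp(m) - 1.95)*exp(m)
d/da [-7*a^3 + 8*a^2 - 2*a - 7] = -21*a^2 + 16*a - 2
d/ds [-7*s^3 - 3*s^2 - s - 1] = -21*s^2 - 6*s - 1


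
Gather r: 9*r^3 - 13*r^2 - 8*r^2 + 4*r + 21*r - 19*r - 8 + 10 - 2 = 9*r^3 - 21*r^2 + 6*r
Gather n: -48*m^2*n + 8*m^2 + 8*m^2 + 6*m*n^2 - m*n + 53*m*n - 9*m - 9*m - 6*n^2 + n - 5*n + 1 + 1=16*m^2 - 18*m + n^2*(6*m - 6) + n*(-48*m^2 + 52*m - 4) + 2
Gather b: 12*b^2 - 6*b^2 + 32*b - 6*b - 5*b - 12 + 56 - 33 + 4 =6*b^2 + 21*b + 15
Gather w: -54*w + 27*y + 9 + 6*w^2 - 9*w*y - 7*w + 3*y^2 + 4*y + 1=6*w^2 + w*(-9*y - 61) + 3*y^2 + 31*y + 10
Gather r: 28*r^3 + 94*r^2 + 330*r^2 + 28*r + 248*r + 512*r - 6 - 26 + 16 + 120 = 28*r^3 + 424*r^2 + 788*r + 104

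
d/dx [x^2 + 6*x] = 2*x + 6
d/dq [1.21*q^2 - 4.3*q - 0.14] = 2.42*q - 4.3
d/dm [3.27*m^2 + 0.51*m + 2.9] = 6.54*m + 0.51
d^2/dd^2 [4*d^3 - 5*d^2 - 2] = 24*d - 10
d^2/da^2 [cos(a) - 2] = -cos(a)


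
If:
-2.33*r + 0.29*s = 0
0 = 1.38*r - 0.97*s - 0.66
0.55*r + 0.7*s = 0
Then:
No Solution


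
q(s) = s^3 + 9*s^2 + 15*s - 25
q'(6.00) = 231.00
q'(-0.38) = 8.59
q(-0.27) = -28.41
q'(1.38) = 45.55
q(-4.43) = -1.76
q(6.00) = 605.00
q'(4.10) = 139.23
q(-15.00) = -1600.00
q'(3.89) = 130.42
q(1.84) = 39.30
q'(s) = 3*s^2 + 18*s + 15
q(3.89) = 228.40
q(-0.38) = -29.46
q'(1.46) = 47.67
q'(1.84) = 58.28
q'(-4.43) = -5.87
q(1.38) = 15.47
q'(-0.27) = 10.36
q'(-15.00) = 420.00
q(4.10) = 256.71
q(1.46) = 19.20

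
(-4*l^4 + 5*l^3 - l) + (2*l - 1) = -4*l^4 + 5*l^3 + l - 1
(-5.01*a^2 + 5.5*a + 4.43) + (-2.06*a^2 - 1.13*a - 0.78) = -7.07*a^2 + 4.37*a + 3.65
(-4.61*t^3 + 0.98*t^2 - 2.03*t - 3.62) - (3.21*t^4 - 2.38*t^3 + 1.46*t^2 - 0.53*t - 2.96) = -3.21*t^4 - 2.23*t^3 - 0.48*t^2 - 1.5*t - 0.66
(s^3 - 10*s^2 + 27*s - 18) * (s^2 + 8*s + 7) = s^5 - 2*s^4 - 46*s^3 + 128*s^2 + 45*s - 126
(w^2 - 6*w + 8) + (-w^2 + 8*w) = 2*w + 8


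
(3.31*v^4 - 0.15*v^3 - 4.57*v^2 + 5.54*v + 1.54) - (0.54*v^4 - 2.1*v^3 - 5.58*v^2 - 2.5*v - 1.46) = 2.77*v^4 + 1.95*v^3 + 1.01*v^2 + 8.04*v + 3.0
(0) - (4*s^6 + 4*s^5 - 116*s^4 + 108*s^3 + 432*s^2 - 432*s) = -4*s^6 - 4*s^5 + 116*s^4 - 108*s^3 - 432*s^2 + 432*s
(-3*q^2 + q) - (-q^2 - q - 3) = -2*q^2 + 2*q + 3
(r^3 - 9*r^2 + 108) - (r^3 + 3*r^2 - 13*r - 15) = -12*r^2 + 13*r + 123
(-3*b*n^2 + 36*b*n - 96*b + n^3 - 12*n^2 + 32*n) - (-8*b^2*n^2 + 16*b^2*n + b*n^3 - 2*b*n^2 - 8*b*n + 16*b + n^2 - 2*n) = 8*b^2*n^2 - 16*b^2*n - b*n^3 - b*n^2 + 44*b*n - 112*b + n^3 - 13*n^2 + 34*n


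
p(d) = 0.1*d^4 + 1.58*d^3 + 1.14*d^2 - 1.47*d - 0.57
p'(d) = 0.4*d^3 + 4.74*d^2 + 2.28*d - 1.47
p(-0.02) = -0.54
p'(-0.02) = -1.51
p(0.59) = -0.70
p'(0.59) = 1.61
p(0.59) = -0.70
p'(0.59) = 1.61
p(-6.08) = -167.95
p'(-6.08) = 69.99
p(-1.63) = -1.28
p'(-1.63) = 5.68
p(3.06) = 59.65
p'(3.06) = 61.35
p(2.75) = 42.59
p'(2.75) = 48.96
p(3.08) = 60.88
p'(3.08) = 62.21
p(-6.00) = -162.39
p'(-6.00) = 69.09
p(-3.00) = -20.46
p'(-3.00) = 23.55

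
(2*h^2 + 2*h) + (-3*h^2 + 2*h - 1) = -h^2 + 4*h - 1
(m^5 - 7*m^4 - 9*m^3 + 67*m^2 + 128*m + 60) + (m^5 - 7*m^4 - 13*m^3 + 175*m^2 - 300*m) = 2*m^5 - 14*m^4 - 22*m^3 + 242*m^2 - 172*m + 60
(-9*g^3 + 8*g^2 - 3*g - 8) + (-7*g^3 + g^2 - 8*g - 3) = -16*g^3 + 9*g^2 - 11*g - 11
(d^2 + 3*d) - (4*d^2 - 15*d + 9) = -3*d^2 + 18*d - 9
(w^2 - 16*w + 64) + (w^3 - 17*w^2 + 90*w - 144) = w^3 - 16*w^2 + 74*w - 80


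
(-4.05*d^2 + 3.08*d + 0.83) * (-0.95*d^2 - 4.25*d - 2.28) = 3.8475*d^4 + 14.2865*d^3 - 4.6445*d^2 - 10.5499*d - 1.8924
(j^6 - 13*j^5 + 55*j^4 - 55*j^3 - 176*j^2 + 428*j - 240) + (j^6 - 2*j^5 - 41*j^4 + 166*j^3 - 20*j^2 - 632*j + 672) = 2*j^6 - 15*j^5 + 14*j^4 + 111*j^3 - 196*j^2 - 204*j + 432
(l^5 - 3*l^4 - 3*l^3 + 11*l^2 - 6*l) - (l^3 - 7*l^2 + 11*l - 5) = l^5 - 3*l^4 - 4*l^3 + 18*l^2 - 17*l + 5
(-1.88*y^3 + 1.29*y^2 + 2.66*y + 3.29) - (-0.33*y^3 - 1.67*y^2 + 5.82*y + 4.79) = -1.55*y^3 + 2.96*y^2 - 3.16*y - 1.5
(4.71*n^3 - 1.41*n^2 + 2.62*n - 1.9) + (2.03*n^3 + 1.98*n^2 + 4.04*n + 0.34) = 6.74*n^3 + 0.57*n^2 + 6.66*n - 1.56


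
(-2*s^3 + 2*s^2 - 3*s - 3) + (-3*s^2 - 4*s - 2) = -2*s^3 - s^2 - 7*s - 5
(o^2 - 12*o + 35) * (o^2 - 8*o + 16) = o^4 - 20*o^3 + 147*o^2 - 472*o + 560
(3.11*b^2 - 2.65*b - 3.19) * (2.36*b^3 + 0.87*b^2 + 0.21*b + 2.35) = 7.3396*b^5 - 3.5483*b^4 - 9.1808*b^3 + 3.9767*b^2 - 6.8974*b - 7.4965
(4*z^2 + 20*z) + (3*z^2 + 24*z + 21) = 7*z^2 + 44*z + 21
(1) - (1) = 0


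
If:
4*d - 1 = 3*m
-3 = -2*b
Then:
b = 3/2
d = 3*m/4 + 1/4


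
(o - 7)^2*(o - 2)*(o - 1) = o^4 - 17*o^3 + 93*o^2 - 175*o + 98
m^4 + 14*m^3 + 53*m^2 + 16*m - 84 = (m - 1)*(m + 2)*(m + 6)*(m + 7)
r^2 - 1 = (r - 1)*(r + 1)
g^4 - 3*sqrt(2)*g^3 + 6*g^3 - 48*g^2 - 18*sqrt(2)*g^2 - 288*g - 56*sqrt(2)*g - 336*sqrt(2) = (g + 6)*(g - 7*sqrt(2))*(g + 2*sqrt(2))^2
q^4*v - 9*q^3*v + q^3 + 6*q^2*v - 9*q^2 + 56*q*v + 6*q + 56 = (q - 7)*(q - 4)*(q + 2)*(q*v + 1)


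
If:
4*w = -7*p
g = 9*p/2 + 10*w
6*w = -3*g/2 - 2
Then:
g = -13/15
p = 1/15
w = -7/60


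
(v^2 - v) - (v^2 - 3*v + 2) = 2*v - 2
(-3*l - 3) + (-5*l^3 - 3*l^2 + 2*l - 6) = -5*l^3 - 3*l^2 - l - 9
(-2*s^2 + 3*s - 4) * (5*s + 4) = -10*s^3 + 7*s^2 - 8*s - 16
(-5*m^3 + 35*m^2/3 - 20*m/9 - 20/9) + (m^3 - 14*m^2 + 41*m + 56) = -4*m^3 - 7*m^2/3 + 349*m/9 + 484/9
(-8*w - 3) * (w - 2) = -8*w^2 + 13*w + 6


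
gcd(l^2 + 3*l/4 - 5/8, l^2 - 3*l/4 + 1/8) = l - 1/2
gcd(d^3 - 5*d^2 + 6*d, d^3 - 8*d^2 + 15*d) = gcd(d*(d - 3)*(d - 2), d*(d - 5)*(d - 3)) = d^2 - 3*d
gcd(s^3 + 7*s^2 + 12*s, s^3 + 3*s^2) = s^2 + 3*s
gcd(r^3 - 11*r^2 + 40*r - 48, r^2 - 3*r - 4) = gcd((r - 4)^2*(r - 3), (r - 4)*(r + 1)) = r - 4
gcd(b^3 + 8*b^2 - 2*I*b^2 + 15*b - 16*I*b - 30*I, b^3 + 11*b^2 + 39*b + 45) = b^2 + 8*b + 15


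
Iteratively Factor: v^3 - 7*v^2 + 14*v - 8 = (v - 1)*(v^2 - 6*v + 8) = (v - 2)*(v - 1)*(v - 4)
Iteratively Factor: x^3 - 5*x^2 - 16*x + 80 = (x - 4)*(x^2 - x - 20) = (x - 4)*(x + 4)*(x - 5)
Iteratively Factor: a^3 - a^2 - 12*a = (a - 4)*(a^2 + 3*a) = (a - 4)*(a + 3)*(a)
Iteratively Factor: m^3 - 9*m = (m + 3)*(m^2 - 3*m) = m*(m + 3)*(m - 3)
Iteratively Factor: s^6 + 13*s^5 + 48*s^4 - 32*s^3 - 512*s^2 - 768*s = (s + 4)*(s^5 + 9*s^4 + 12*s^3 - 80*s^2 - 192*s) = (s + 4)^2*(s^4 + 5*s^3 - 8*s^2 - 48*s) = (s + 4)^3*(s^3 + s^2 - 12*s) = s*(s + 4)^3*(s^2 + s - 12) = s*(s + 4)^4*(s - 3)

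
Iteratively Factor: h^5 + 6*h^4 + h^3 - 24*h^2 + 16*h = (h - 1)*(h^4 + 7*h^3 + 8*h^2 - 16*h) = (h - 1)^2*(h^3 + 8*h^2 + 16*h) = (h - 1)^2*(h + 4)*(h^2 + 4*h) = h*(h - 1)^2*(h + 4)*(h + 4)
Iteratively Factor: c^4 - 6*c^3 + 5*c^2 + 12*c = (c - 3)*(c^3 - 3*c^2 - 4*c) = (c - 4)*(c - 3)*(c^2 + c) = (c - 4)*(c - 3)*(c + 1)*(c)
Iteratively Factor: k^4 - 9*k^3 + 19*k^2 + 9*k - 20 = (k + 1)*(k^3 - 10*k^2 + 29*k - 20) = (k - 1)*(k + 1)*(k^2 - 9*k + 20) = (k - 4)*(k - 1)*(k + 1)*(k - 5)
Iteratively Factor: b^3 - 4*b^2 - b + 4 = (b - 4)*(b^2 - 1) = (b - 4)*(b - 1)*(b + 1)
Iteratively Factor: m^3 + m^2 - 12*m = (m - 3)*(m^2 + 4*m) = (m - 3)*(m + 4)*(m)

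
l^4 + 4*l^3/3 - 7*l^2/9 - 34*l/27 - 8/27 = (l - 1)*(l + 1/3)*(l + 2/3)*(l + 4/3)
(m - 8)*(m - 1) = m^2 - 9*m + 8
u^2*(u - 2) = u^3 - 2*u^2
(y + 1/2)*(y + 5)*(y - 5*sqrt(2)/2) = y^3 - 5*sqrt(2)*y^2/2 + 11*y^2/2 - 55*sqrt(2)*y/4 + 5*y/2 - 25*sqrt(2)/4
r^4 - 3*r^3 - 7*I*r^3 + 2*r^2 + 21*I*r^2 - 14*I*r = r*(r - 2)*(r - 1)*(r - 7*I)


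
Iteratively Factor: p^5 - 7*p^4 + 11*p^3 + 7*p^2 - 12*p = (p - 1)*(p^4 - 6*p^3 + 5*p^2 + 12*p) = (p - 4)*(p - 1)*(p^3 - 2*p^2 - 3*p) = p*(p - 4)*(p - 1)*(p^2 - 2*p - 3) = p*(p - 4)*(p - 3)*(p - 1)*(p + 1)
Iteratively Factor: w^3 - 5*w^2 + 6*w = (w - 3)*(w^2 - 2*w) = (w - 3)*(w - 2)*(w)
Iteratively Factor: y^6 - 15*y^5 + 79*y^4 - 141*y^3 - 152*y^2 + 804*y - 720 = (y + 2)*(y^5 - 17*y^4 + 113*y^3 - 367*y^2 + 582*y - 360) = (y - 3)*(y + 2)*(y^4 - 14*y^3 + 71*y^2 - 154*y + 120) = (y - 3)^2*(y + 2)*(y^3 - 11*y^2 + 38*y - 40) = (y - 5)*(y - 3)^2*(y + 2)*(y^2 - 6*y + 8) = (y - 5)*(y - 3)^2*(y - 2)*(y + 2)*(y - 4)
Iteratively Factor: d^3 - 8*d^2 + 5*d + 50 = (d - 5)*(d^2 - 3*d - 10) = (d - 5)^2*(d + 2)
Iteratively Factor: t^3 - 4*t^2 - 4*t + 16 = (t + 2)*(t^2 - 6*t + 8) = (t - 2)*(t + 2)*(t - 4)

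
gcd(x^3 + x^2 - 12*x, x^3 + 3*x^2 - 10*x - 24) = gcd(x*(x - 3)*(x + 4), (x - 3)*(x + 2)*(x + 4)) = x^2 + x - 12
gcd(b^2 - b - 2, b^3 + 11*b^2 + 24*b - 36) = 1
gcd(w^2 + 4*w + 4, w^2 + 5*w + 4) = 1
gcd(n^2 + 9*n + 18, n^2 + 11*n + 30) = n + 6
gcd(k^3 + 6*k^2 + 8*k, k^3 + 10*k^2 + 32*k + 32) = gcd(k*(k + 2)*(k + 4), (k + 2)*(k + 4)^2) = k^2 + 6*k + 8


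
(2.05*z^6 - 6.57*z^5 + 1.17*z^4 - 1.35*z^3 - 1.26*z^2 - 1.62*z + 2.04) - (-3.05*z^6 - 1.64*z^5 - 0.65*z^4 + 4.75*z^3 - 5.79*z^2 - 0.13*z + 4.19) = 5.1*z^6 - 4.93*z^5 + 1.82*z^4 - 6.1*z^3 + 4.53*z^2 - 1.49*z - 2.15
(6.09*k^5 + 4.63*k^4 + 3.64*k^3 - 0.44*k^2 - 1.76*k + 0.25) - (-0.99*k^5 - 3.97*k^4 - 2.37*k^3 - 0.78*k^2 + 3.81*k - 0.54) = 7.08*k^5 + 8.6*k^4 + 6.01*k^3 + 0.34*k^2 - 5.57*k + 0.79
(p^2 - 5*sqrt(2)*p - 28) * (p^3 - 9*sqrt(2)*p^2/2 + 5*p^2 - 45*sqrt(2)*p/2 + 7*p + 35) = p^5 - 19*sqrt(2)*p^4/2 + 5*p^4 - 95*sqrt(2)*p^3/2 + 24*p^3 + 120*p^2 + 91*sqrt(2)*p^2 - 196*p + 455*sqrt(2)*p - 980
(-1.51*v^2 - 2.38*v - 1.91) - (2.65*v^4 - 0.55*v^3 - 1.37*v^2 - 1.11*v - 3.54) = -2.65*v^4 + 0.55*v^3 - 0.14*v^2 - 1.27*v + 1.63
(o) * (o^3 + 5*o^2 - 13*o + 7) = o^4 + 5*o^3 - 13*o^2 + 7*o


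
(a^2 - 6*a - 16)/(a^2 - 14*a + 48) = (a + 2)/(a - 6)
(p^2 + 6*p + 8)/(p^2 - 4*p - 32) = (p + 2)/(p - 8)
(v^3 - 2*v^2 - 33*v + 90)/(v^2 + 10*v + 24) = (v^2 - 8*v + 15)/(v + 4)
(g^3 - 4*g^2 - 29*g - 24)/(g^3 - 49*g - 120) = (g + 1)/(g + 5)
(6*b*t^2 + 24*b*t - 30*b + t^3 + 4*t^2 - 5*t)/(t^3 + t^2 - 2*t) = (6*b*t + 30*b + t^2 + 5*t)/(t*(t + 2))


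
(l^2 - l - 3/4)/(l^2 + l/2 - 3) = (l + 1/2)/(l + 2)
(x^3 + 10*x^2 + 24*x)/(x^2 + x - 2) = x*(x^2 + 10*x + 24)/(x^2 + x - 2)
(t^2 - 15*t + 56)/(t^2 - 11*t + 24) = (t - 7)/(t - 3)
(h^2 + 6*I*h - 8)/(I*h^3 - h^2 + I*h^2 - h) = (h^2 + 6*I*h - 8)/(h*(I*h^2 - h + I*h - 1))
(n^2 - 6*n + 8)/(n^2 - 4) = (n - 4)/(n + 2)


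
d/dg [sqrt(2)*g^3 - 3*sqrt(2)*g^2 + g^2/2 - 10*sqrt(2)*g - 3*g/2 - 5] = 3*sqrt(2)*g^2 - 6*sqrt(2)*g + g - 10*sqrt(2) - 3/2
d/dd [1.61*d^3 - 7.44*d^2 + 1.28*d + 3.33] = 4.83*d^2 - 14.88*d + 1.28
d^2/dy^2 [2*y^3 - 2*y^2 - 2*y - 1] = 12*y - 4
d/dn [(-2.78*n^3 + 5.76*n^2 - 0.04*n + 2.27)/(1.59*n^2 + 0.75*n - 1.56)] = (-4.4202*n^4 - 4.17*n^3 + 17.394*n^2 - 25.1898*n - 1.6401)/(2.5281*n^4 + 2.385*n^3 - 4.3983*n^2 - 2.34*n + 2.4336)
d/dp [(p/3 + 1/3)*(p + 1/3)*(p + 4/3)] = p^2 + 16*p/9 + 19/27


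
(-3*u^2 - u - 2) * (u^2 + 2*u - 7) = -3*u^4 - 7*u^3 + 17*u^2 + 3*u + 14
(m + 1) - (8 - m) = 2*m - 7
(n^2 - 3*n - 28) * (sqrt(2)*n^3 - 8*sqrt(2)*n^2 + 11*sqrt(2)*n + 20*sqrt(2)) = sqrt(2)*n^5 - 11*sqrt(2)*n^4 + 7*sqrt(2)*n^3 + 211*sqrt(2)*n^2 - 368*sqrt(2)*n - 560*sqrt(2)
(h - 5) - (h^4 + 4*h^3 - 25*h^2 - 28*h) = -h^4 - 4*h^3 + 25*h^2 + 29*h - 5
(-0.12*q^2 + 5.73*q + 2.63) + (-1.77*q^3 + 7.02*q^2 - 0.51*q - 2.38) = -1.77*q^3 + 6.9*q^2 + 5.22*q + 0.25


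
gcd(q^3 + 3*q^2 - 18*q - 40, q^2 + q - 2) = q + 2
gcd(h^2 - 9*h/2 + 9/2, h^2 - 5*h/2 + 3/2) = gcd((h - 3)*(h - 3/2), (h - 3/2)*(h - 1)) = h - 3/2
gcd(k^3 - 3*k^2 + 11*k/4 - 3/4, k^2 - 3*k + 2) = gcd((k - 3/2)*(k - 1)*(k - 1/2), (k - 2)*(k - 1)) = k - 1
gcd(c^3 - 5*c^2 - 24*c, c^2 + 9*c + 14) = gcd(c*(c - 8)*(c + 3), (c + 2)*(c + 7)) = 1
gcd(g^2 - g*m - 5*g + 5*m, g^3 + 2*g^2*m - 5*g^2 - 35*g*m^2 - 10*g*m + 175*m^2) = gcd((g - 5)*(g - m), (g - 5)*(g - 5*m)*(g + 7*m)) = g - 5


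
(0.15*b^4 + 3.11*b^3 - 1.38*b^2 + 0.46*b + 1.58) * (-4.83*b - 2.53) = -0.7245*b^5 - 15.4008*b^4 - 1.2029*b^3 + 1.2696*b^2 - 8.7952*b - 3.9974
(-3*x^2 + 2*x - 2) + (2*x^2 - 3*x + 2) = -x^2 - x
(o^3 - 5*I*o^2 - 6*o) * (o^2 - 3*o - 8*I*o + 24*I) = o^5 - 3*o^4 - 13*I*o^4 - 46*o^3 + 39*I*o^3 + 138*o^2 + 48*I*o^2 - 144*I*o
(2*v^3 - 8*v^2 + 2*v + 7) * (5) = 10*v^3 - 40*v^2 + 10*v + 35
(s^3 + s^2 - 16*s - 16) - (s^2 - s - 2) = s^3 - 15*s - 14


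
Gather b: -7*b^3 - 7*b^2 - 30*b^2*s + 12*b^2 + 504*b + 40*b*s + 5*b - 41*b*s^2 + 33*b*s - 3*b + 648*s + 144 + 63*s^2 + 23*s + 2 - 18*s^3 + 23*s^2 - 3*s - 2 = -7*b^3 + b^2*(5 - 30*s) + b*(-41*s^2 + 73*s + 506) - 18*s^3 + 86*s^2 + 668*s + 144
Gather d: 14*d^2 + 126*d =14*d^2 + 126*d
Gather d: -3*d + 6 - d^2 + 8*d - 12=-d^2 + 5*d - 6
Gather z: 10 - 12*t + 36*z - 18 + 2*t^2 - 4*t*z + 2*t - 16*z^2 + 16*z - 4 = 2*t^2 - 10*t - 16*z^2 + z*(52 - 4*t) - 12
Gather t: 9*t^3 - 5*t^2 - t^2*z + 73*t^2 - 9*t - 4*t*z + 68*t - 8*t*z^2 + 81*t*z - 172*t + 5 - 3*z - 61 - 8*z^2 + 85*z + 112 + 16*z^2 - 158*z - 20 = 9*t^3 + t^2*(68 - z) + t*(-8*z^2 + 77*z - 113) + 8*z^2 - 76*z + 36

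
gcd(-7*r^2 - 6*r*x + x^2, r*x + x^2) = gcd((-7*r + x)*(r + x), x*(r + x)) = r + x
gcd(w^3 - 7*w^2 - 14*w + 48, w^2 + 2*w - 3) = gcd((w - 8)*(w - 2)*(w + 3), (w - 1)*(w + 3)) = w + 3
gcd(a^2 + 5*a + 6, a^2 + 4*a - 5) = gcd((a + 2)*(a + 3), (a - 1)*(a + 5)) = 1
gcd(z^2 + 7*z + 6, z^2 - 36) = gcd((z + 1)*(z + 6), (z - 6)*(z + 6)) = z + 6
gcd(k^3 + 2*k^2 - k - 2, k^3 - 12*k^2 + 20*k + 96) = k + 2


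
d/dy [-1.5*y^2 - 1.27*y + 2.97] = -3.0*y - 1.27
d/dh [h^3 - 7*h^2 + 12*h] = 3*h^2 - 14*h + 12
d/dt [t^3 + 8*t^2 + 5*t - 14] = 3*t^2 + 16*t + 5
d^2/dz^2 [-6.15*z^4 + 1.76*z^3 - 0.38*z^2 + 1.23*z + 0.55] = -73.8*z^2 + 10.56*z - 0.76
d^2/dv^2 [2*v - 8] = 0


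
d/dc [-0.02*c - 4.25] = -0.0200000000000000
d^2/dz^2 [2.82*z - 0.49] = 0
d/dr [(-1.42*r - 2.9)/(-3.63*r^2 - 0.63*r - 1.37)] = (-5.1546*r^2 - 21.054*r + 0.1184)/(13.1769*r^4 + 4.5738*r^3 + 10.3431*r^2 + 1.7262*r + 1.8769)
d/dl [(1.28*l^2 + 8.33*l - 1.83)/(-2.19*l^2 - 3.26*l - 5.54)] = (14.0699*l^2 - 22.1978*l - 52.114)/(4.7961*l^4 + 14.2788*l^3 + 34.8928*l^2 + 36.1208*l + 30.6916)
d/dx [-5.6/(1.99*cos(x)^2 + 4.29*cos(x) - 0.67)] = -(22.288*cos(x) + 24.024)*sin(x)/(1.99*cos(x)^2 + 4.29*cos(x) - 0.67)^2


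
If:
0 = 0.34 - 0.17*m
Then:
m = 2.00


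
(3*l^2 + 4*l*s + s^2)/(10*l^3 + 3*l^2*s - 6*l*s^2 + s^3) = (3*l + s)/(10*l^2 - 7*l*s + s^2)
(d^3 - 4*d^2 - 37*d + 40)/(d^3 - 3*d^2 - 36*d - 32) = (d^2 + 4*d - 5)/(d^2 + 5*d + 4)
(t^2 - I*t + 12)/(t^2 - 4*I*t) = (t + 3*I)/t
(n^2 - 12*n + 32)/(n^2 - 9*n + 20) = (n - 8)/(n - 5)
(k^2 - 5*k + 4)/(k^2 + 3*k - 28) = (k - 1)/(k + 7)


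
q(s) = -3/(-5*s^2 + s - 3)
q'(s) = -3*(10*s - 1)/(-5*s^2 + s - 3)^2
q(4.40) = 0.03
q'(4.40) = -0.01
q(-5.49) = 0.02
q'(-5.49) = 0.01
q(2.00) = 0.14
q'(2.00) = -0.13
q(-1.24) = 0.25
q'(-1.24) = 0.28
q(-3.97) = 0.03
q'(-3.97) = 0.02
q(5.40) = 0.02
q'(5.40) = -0.01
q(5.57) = 0.02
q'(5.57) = -0.01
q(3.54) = 0.05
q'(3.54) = -0.03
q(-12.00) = 0.00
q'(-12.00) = 0.00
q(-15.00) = 0.00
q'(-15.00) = 0.00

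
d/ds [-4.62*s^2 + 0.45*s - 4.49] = 0.45 - 9.24*s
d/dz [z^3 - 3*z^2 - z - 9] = 3*z^2 - 6*z - 1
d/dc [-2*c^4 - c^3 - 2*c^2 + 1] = c*(-8*c^2 - 3*c - 4)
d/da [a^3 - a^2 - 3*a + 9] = 3*a^2 - 2*a - 3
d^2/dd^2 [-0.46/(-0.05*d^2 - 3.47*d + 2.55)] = (-0.0023*d^2 - 0.15962*d + 0.46*(0.1*d + 3.47)*(0.2*d + 6.94) + 0.1173)/(0.05*d^2 + 3.47*d - 2.55)^3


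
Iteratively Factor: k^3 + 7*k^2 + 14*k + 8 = (k + 4)*(k^2 + 3*k + 2) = (k + 2)*(k + 4)*(k + 1)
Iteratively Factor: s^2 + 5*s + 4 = (s + 1)*(s + 4)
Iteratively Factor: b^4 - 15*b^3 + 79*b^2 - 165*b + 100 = (b - 5)*(b^3 - 10*b^2 + 29*b - 20) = (b - 5)^2*(b^2 - 5*b + 4) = (b - 5)^2*(b - 1)*(b - 4)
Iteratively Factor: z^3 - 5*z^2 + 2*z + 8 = (z - 2)*(z^2 - 3*z - 4) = (z - 2)*(z + 1)*(z - 4)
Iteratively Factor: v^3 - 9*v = (v)*(v^2 - 9) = v*(v + 3)*(v - 3)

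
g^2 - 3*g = g*(g - 3)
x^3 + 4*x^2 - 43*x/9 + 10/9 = (x - 2/3)*(x - 1/3)*(x + 5)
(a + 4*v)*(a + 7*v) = a^2 + 11*a*v + 28*v^2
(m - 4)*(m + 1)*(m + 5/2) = m^3 - m^2/2 - 23*m/2 - 10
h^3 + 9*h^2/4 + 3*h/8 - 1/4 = (h - 1/4)*(h + 1/2)*(h + 2)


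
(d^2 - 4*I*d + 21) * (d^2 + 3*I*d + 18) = d^4 - I*d^3 + 51*d^2 - 9*I*d + 378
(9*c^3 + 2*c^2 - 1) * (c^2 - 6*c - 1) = 9*c^5 - 52*c^4 - 21*c^3 - 3*c^2 + 6*c + 1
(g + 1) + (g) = 2*g + 1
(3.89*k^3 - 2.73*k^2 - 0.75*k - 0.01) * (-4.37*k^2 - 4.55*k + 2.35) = -16.9993*k^5 - 5.7694*k^4 + 24.8405*k^3 - 2.9593*k^2 - 1.717*k - 0.0235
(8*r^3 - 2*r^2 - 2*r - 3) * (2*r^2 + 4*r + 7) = 16*r^5 + 28*r^4 + 44*r^3 - 28*r^2 - 26*r - 21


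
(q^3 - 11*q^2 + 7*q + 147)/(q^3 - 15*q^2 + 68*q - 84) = (q^2 - 4*q - 21)/(q^2 - 8*q + 12)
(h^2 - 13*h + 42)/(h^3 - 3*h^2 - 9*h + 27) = (h^2 - 13*h + 42)/(h^3 - 3*h^2 - 9*h + 27)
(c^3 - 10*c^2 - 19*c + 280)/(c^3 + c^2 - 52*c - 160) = (c - 7)/(c + 4)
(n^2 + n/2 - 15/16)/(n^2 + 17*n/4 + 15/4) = (n - 3/4)/(n + 3)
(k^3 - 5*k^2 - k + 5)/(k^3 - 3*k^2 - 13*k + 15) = (k + 1)/(k + 3)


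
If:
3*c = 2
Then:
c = 2/3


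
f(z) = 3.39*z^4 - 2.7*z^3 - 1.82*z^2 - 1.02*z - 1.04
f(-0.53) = -0.34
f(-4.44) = 1521.38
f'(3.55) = 490.64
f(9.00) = 20115.85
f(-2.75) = 238.03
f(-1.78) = 44.27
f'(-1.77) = -95.15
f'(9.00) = 9195.36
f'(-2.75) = -334.27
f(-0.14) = -0.92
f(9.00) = 20115.85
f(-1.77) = 43.31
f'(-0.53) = -3.38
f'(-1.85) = -107.87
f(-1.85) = 51.42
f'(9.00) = 9195.36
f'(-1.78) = -96.68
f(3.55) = 390.02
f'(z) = 13.56*z^3 - 8.1*z^2 - 3.64*z - 1.02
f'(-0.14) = -0.71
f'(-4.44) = -1331.42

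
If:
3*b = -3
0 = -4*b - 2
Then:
No Solution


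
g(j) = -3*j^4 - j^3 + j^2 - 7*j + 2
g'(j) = -12*j^3 - 3*j^2 + 2*j - 7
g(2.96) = -266.19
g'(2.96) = -338.58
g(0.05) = 1.65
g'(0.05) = -6.91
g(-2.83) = -139.94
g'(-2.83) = 235.30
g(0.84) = -5.26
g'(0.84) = -14.55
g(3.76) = -662.95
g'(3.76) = -679.78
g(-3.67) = -453.64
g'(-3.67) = 538.42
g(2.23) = -93.92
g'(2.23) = -150.53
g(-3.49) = -363.95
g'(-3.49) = 459.58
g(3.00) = -280.00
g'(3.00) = -352.00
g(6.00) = -4108.00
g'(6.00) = -2695.00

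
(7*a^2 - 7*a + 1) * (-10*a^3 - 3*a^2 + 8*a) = -70*a^5 + 49*a^4 + 67*a^3 - 59*a^2 + 8*a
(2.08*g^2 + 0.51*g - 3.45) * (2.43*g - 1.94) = 5.0544*g^3 - 2.7959*g^2 - 9.3729*g + 6.693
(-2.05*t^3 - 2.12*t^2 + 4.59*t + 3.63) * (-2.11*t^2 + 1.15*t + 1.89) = 4.3255*t^5 + 2.1157*t^4 - 15.9974*t^3 - 6.3876*t^2 + 12.8496*t + 6.8607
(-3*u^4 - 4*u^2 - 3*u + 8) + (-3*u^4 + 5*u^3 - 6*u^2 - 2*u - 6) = -6*u^4 + 5*u^3 - 10*u^2 - 5*u + 2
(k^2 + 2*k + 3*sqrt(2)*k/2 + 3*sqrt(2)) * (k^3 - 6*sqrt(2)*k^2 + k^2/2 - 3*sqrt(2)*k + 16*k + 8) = k^5 - 9*sqrt(2)*k^4/2 + 5*k^4/2 - 45*sqrt(2)*k^3/4 - k^3 - 5*k^2 + 39*sqrt(2)*k^2/2 - 2*k + 60*sqrt(2)*k + 24*sqrt(2)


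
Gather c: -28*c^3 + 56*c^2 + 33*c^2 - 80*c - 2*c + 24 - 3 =-28*c^3 + 89*c^2 - 82*c + 21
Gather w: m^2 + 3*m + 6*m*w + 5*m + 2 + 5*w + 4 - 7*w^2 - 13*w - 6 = m^2 + 8*m - 7*w^2 + w*(6*m - 8)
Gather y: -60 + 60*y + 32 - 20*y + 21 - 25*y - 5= 15*y - 12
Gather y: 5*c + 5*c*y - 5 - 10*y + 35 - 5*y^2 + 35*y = 5*c - 5*y^2 + y*(5*c + 25) + 30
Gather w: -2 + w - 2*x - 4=w - 2*x - 6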